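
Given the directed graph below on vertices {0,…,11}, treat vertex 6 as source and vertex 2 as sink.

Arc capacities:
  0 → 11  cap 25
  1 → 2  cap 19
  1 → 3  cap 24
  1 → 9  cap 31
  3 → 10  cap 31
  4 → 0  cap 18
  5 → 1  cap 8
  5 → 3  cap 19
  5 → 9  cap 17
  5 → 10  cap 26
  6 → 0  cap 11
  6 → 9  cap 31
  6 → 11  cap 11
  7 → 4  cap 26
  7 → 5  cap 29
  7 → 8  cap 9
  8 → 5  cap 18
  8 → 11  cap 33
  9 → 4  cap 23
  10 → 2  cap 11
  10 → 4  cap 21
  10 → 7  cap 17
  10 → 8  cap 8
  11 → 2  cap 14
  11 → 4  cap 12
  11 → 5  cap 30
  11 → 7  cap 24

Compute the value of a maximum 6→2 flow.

augment #1: 6→11→2 bottleneck 11, total now 11
augment #2: 6→0→11→2 bottleneck 3, total now 14
augment #3: 6→0→11→5→1→2 bottleneck 8, total now 22
augment #4: 6→9→4→0→11→5→10→2 bottleneck 11, total now 33

Maximum flow value: 33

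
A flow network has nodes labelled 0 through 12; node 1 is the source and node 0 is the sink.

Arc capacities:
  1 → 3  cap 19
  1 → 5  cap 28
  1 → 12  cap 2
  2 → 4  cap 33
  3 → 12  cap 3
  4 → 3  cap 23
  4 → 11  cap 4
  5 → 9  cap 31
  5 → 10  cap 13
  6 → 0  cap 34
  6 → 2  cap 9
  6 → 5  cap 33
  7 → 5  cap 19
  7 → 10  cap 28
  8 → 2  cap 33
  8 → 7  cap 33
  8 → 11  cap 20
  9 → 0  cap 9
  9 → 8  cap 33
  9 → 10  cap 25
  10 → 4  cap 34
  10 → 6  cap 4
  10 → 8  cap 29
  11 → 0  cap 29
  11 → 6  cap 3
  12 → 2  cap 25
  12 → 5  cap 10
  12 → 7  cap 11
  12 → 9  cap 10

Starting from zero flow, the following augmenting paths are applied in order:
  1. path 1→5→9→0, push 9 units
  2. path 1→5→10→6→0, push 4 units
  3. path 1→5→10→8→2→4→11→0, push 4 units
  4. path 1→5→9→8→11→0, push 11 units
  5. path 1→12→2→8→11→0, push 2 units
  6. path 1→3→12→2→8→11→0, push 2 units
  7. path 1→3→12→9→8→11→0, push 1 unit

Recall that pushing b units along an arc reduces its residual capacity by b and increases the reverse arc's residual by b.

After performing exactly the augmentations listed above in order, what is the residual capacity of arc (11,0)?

after path 1 (1→5→9→0, push 9): res(11,0)=29
after path 2 (1→5→10→6→0, push 4): res(11,0)=29
after path 3 (1→5→10→8→2→4→11→0, push 4): res(11,0)=25
after path 4 (1→5→9→8→11→0, push 11): res(11,0)=14
after path 5 (1→12→2→8→11→0, push 2): res(11,0)=12
after path 6 (1→3→12→2→8→11→0, push 2): res(11,0)=10
after path 7 (1→3→12→9→8→11→0, push 1): res(11,0)=9

Residual capacity of (11,0): 9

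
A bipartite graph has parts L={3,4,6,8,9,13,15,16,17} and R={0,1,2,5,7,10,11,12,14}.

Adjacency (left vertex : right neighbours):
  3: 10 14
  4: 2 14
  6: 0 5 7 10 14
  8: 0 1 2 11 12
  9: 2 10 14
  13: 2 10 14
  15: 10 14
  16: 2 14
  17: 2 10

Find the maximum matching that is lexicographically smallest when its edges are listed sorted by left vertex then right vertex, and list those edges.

Lex-smallest maximum matching: {(3,10), (4,2), (6,0), (8,1), (9,14)}

|M| = 5 (so the lex-smallest maximum matching has 5 edges)
process left vertices in ascending order; for each, take the smallest-labelled available neighbour that still permits 5 edges overall, or leave it unmatched if none does
lex-smallest matching: {3-10, 4-2, 6-0, 8-1, 9-14}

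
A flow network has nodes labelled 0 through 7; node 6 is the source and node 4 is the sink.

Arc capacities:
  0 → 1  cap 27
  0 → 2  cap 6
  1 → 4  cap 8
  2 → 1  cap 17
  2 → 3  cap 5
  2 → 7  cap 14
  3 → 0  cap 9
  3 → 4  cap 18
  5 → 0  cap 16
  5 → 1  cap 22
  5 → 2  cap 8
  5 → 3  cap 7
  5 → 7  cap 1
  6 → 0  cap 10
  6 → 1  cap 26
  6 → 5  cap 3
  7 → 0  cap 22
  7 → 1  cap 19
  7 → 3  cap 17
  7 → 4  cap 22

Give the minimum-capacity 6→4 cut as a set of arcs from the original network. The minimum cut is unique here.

Min-cut arcs: {(0,2), (1,4), (6,5)} (total capacity 17)

augment #1: 6→1→4 push 8
augment #2: 6→5→3→4 push 3
augment #3: 6→0→2→3→4 push 5
augment #4: 6→0→2→7→4 push 1
max flow = 17; residual-reachable set from 6 gives S-side
cut edges (S→T): {(0,2), (1,4), (6,5)} total cap 17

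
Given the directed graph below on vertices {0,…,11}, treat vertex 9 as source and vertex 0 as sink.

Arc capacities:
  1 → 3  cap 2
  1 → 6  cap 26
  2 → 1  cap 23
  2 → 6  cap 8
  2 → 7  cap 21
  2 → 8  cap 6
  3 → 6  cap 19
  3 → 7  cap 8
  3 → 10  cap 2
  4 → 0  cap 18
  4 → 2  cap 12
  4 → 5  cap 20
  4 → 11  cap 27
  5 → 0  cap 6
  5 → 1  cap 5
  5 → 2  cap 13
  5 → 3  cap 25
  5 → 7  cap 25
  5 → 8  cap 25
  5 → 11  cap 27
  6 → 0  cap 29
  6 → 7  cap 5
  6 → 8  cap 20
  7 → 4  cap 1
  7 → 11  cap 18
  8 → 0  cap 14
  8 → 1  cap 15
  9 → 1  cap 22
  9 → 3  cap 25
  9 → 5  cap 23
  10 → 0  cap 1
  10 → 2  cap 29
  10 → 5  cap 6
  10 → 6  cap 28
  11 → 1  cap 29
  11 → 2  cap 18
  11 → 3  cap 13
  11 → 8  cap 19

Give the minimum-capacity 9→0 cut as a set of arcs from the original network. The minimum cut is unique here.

augment #1: 9→5→0 push 6
augment #2: 9→1→6→0 push 22
augment #3: 9→3→6→0 push 7
augment #4: 9→3→10→0 push 1
augment #5: 9→5→8→0 push 14
augment #6: 9→3→7→4→0 push 1
max flow = 51; residual-reachable set from 9 gives S-side
cut edges (S→T): {(5,0), (6,0), (7,4), (8,0), (10,0)} total cap 51

Min-cut arcs: {(5,0), (6,0), (7,4), (8,0), (10,0)} (total capacity 51)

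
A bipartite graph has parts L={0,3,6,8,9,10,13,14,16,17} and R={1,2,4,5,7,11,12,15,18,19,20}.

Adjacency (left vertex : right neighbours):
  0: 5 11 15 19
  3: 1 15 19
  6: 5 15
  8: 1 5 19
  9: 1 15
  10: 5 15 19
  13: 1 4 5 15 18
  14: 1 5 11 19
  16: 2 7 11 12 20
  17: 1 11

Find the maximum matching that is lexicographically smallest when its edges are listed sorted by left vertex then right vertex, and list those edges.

Lex-smallest maximum matching: {(0,5), (3,1), (6,15), (8,19), (13,4), (14,11), (16,2)}

|M| = 7 (so the lex-smallest maximum matching has 7 edges)
process left vertices in ascending order; for each, take the smallest-labelled available neighbour that still permits 7 edges overall, or leave it unmatched if none does
lex-smallest matching: {0-5, 3-1, 6-15, 8-19, 13-4, 14-11, 16-2}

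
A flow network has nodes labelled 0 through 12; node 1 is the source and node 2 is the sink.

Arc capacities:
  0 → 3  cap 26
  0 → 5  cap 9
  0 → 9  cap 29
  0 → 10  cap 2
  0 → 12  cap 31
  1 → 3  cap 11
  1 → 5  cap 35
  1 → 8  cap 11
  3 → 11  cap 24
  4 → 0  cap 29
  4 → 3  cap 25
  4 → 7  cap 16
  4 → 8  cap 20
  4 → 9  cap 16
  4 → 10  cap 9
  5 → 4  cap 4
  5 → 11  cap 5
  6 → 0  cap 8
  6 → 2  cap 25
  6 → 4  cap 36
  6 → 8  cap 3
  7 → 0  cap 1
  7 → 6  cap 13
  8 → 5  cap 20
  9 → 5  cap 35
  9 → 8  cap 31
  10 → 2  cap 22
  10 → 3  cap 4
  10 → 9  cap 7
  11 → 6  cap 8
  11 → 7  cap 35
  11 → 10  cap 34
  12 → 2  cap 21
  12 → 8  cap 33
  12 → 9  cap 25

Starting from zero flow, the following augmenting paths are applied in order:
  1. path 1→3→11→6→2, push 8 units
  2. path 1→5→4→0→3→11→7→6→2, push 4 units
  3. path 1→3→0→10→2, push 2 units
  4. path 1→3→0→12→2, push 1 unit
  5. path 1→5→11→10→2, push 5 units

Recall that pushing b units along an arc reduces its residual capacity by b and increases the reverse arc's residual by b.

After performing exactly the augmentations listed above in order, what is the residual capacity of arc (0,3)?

Residual capacity of (0,3): 25

after path 1 (1→3→11→6→2, push 8): res(0,3)=26
after path 2 (1→5→4→0→3→11→7→6→2, push 4): res(0,3)=22
after path 3 (1→3→0→10→2, push 2): res(0,3)=24
after path 4 (1→3→0→12→2, push 1): res(0,3)=25
after path 5 (1→5→11→10→2, push 5): res(0,3)=25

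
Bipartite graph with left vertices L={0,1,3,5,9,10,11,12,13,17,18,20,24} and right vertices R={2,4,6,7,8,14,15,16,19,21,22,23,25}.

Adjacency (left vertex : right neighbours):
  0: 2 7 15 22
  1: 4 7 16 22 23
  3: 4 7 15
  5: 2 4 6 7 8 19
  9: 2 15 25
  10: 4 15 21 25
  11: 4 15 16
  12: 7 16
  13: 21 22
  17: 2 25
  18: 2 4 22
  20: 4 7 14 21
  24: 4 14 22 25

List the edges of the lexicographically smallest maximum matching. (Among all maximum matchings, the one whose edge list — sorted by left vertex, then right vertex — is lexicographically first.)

Lex-smallest maximum matching: {(0,2), (1,23), (3,4), (5,6), (9,15), (10,21), (11,16), (12,7), (13,22), (17,25), (20,14)}

|M| = 11 (so the lex-smallest maximum matching has 11 edges)
process left vertices in ascending order; for each, take the smallest-labelled available neighbour that still permits 11 edges overall, or leave it unmatched if none does
lex-smallest matching: {0-2, 1-23, 3-4, 5-6, 9-15, 10-21, 11-16, 12-7, 13-22, 17-25, 20-14}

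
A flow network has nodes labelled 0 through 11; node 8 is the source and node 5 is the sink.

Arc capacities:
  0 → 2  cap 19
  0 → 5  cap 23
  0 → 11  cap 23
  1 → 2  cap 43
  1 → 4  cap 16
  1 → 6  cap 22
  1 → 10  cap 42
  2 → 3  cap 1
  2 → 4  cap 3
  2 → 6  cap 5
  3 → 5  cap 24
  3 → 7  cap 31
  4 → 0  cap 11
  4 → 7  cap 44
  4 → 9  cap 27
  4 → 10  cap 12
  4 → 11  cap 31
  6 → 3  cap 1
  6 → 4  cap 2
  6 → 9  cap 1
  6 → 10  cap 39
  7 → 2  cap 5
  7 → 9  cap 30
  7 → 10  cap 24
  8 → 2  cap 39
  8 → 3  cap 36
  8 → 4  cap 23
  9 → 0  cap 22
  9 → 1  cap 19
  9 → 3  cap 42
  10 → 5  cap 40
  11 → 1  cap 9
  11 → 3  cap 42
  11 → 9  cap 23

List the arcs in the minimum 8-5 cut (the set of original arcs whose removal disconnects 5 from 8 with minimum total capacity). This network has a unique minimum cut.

Min-cut arcs: {(2,3), (2,4), (2,6), (8,3), (8,4)} (total capacity 68)

augment #1: 8→3→5 push 24
augment #2: 8→4→0→5 push 11
augment #3: 8→4→10→5 push 12
augment #4: 8→2→6→10→5 push 5
augment #5: 8→3→7→10→5 push 12
augment #6: 8→2→3→7→10→5 push 1
augment #7: 8→2→4→7→10→5 push 3
max flow = 68; residual-reachable set from 8 gives S-side
cut edges (S→T): {(2,3), (2,4), (2,6), (8,3), (8,4)} total cap 68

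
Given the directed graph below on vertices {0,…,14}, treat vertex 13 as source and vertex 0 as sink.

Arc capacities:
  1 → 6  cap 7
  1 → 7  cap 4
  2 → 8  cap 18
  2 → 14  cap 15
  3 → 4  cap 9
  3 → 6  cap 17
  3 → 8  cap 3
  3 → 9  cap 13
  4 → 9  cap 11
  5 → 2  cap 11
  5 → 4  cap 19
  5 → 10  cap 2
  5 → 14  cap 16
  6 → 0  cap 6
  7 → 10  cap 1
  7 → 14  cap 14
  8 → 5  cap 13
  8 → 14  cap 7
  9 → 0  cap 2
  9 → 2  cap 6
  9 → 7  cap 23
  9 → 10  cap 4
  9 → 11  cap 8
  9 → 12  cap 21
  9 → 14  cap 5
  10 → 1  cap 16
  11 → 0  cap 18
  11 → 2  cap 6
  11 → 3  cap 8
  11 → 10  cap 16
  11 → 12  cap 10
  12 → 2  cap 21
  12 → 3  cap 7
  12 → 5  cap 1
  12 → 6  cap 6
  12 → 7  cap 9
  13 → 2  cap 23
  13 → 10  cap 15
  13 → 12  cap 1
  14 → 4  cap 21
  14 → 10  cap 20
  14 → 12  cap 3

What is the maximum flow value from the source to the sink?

augment #1: 13→12→6→0 bottleneck 1, total now 1
augment #2: 13→10→1→6→0 bottleneck 5, total now 6
augment #3: 13→2→14→4→9→0 bottleneck 2, total now 8
augment #4: 13→2→14→4→9→11→0 bottleneck 8, total now 16

Maximum flow value: 16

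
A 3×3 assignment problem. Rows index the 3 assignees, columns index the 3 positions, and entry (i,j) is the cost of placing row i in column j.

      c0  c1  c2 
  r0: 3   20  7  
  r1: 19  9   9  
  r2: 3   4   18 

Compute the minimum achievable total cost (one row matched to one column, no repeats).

optimal assignment: row0→col0 (cost 3), row1→col2 (cost 9), row2→col1 (cost 4)
total = 3 + 9 + 4 = 16

Minimum assignment cost: 16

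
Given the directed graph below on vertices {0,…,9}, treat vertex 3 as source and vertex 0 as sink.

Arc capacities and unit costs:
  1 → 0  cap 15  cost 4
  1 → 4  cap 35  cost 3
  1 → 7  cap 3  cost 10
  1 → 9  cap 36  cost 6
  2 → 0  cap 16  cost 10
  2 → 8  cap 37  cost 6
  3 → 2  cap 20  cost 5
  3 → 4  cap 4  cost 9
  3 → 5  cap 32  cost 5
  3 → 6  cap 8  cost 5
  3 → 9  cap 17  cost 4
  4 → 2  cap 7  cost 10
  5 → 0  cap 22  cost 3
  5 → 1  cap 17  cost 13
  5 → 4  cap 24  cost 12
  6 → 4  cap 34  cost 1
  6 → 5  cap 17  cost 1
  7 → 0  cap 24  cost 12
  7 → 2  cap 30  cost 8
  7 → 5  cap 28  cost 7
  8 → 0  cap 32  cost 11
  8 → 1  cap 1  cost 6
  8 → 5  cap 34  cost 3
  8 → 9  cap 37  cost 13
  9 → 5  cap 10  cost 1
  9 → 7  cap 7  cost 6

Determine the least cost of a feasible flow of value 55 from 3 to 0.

Minimum cost for 55 units: 789

shortest-cost path #1: 3→5→0 push 22 @ unit cost 8 (adds 176)
shortest-cost path #2: 3→2→0 push 16 @ unit cost 15 (adds 240)
shortest-cost path #3: 3→2→8→1→0 push 1 @ unit cost 21 (adds 21)
shortest-cost path #4: 3→5→1→0 push 10 @ unit cost 22 (adds 220)
shortest-cost path #5: 3→9→7→0 push 6 @ unit cost 22 (adds 132)
total cost = 789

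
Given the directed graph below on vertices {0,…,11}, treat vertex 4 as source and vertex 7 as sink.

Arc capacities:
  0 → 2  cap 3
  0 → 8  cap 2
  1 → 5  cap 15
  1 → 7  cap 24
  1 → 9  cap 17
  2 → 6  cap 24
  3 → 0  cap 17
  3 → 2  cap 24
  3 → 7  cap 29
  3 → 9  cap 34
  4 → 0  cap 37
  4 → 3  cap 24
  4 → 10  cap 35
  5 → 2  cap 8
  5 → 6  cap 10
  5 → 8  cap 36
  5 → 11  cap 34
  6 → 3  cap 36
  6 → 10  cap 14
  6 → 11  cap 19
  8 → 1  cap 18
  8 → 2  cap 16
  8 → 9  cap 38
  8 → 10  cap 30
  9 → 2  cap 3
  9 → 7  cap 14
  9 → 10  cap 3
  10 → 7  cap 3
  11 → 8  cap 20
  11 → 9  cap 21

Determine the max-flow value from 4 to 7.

Maximum flow value: 32

augment #1: 4→3→7 bottleneck 24, total now 24
augment #2: 4→10→7 bottleneck 3, total now 27
augment #3: 4→0→8→1→7 bottleneck 2, total now 29
augment #4: 4→0→2→6→3→7 bottleneck 3, total now 32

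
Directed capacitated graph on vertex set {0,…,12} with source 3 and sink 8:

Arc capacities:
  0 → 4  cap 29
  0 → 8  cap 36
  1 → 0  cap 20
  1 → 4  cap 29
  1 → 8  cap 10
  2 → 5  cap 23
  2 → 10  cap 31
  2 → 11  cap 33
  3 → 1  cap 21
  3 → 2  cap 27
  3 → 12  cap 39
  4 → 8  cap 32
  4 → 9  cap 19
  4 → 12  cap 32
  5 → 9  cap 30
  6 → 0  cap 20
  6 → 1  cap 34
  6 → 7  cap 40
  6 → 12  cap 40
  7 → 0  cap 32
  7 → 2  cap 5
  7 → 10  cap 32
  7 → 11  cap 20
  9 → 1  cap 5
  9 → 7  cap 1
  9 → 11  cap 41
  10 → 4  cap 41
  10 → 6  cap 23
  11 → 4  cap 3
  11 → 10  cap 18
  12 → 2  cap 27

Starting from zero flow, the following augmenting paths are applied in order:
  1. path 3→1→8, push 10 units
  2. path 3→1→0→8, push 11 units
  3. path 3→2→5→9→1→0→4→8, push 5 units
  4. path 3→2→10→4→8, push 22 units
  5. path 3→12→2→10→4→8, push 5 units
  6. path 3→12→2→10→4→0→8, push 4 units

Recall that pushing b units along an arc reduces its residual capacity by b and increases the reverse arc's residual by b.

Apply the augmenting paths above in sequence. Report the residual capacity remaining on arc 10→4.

Residual capacity of (10,4): 10

after path 1 (3→1→8, push 10): res(10,4)=41
after path 2 (3→1→0→8, push 11): res(10,4)=41
after path 3 (3→2→5→9→1→0→4→8, push 5): res(10,4)=41
after path 4 (3→2→10→4→8, push 22): res(10,4)=19
after path 5 (3→12→2→10→4→8, push 5): res(10,4)=14
after path 6 (3→12→2→10→4→0→8, push 4): res(10,4)=10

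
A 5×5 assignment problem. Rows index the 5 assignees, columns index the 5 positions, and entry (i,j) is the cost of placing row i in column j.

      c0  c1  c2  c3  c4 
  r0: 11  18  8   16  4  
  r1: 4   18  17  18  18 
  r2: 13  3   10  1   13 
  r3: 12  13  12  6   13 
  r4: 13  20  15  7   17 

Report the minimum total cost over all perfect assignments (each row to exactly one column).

optimal assignment: row0→col4 (cost 4), row1→col0 (cost 4), row2→col1 (cost 3), row3→col2 (cost 12), row4→col3 (cost 7)
total = 4 + 4 + 3 + 12 + 7 = 30

Minimum assignment cost: 30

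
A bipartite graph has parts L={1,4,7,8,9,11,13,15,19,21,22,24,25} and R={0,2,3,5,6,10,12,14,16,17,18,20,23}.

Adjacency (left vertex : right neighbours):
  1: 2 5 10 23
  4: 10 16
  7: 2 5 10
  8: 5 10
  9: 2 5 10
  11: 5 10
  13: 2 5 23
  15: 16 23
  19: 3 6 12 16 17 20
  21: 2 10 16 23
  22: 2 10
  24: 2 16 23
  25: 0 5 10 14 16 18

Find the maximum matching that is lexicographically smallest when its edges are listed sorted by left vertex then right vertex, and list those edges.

|M| = 7 (so the lex-smallest maximum matching has 7 edges)
process left vertices in ascending order; for each, take the smallest-labelled available neighbour that still permits 7 edges overall, or leave it unmatched if none does
lex-smallest matching: {1-2, 4-10, 7-5, 13-23, 15-16, 19-3, 25-0}

Lex-smallest maximum matching: {(1,2), (4,10), (7,5), (13,23), (15,16), (19,3), (25,0)}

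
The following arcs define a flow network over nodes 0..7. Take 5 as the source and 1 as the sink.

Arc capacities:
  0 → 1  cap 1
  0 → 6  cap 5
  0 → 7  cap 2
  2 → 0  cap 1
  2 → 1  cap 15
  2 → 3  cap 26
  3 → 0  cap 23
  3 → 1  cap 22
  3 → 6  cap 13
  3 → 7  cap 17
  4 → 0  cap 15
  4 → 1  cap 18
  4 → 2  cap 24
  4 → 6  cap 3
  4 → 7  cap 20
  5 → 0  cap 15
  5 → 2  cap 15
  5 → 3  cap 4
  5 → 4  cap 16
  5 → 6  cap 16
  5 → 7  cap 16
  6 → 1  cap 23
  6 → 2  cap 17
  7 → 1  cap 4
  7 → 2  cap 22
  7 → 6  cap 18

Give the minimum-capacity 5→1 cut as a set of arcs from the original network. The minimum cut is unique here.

augment #1: 5→0→1 push 1
augment #2: 5→2→1 push 15
augment #3: 5→3→1 push 4
augment #4: 5→4→1 push 16
augment #5: 5→6→1 push 16
augment #6: 5→7→1 push 4
augment #7: 5→0→6→1 push 5
augment #8: 5→7→6→1 push 2
augment #9: 5→7→2→3→1 push 10
augment #10: 5→0→7→2→3→1 push 2
max flow = 75; residual-reachable set from 5 gives S-side
cut edges (S→T): {(0,1), (0,6), (0,7), (5,2), (5,3), (5,4), (5,6), (5,7)} total cap 75

Min-cut arcs: {(0,1), (0,6), (0,7), (5,2), (5,3), (5,4), (5,6), (5,7)} (total capacity 75)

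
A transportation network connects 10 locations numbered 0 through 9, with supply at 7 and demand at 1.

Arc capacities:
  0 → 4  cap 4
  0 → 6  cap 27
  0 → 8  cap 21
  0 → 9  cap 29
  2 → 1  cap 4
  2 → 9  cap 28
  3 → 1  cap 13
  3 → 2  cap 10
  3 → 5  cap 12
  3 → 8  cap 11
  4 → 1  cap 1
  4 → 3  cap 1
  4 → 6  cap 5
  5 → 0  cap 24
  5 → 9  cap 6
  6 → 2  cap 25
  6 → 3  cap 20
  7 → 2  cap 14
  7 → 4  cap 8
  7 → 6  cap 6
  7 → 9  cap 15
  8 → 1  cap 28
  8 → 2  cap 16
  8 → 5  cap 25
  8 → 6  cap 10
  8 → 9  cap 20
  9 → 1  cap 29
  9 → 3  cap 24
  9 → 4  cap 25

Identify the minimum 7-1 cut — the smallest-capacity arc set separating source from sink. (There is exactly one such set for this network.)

Min-cut arcs: {(4,1), (4,3), (4,6), (7,2), (7,6), (7,9)} (total capacity 42)

augment #1: 7→2→1 push 4
augment #2: 7→4→1 push 1
augment #3: 7→9→1 push 15
augment #4: 7→2→9→1 push 10
augment #5: 7→4→3→1 push 1
augment #6: 7→6→3→1 push 6
augment #7: 7→4→6→3→1 push 5
max flow = 42; residual-reachable set from 7 gives S-side
cut edges (S→T): {(4,1), (4,3), (4,6), (7,2), (7,6), (7,9)} total cap 42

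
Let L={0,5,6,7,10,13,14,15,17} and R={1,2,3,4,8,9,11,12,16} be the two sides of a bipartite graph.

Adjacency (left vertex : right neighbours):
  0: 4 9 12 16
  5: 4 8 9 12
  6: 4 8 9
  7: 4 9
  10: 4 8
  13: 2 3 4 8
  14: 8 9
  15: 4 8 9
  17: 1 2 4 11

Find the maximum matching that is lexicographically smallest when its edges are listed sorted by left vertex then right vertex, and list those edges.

|M| = 7 (so the lex-smallest maximum matching has 7 edges)
process left vertices in ascending order; for each, take the smallest-labelled available neighbour that still permits 7 edges overall, or leave it unmatched if none does
lex-smallest matching: {0-16, 5-12, 6-4, 7-9, 10-8, 13-2, 17-1}

Lex-smallest maximum matching: {(0,16), (5,12), (6,4), (7,9), (10,8), (13,2), (17,1)}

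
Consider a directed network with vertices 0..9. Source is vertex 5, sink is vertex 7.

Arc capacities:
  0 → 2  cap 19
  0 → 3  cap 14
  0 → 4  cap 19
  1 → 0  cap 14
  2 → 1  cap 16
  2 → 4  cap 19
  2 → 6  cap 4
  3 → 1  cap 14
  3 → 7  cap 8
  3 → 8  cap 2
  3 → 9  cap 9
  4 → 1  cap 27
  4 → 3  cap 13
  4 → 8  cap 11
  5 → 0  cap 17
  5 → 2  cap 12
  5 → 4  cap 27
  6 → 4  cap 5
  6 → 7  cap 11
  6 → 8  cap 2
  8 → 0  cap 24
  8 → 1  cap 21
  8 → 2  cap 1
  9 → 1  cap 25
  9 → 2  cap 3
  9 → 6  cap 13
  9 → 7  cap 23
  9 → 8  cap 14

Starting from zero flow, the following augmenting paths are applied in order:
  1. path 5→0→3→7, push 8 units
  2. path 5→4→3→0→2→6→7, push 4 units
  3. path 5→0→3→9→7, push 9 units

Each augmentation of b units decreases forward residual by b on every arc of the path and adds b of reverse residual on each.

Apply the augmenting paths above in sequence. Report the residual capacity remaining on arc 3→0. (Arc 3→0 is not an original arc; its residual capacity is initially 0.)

after path 1 (5→0→3→7, push 8): res(3,0)=8
after path 2 (5→4→3→0→2→6→7, push 4): res(3,0)=4
after path 3 (5→0→3→9→7, push 9): res(3,0)=13

Residual capacity of (3,0): 13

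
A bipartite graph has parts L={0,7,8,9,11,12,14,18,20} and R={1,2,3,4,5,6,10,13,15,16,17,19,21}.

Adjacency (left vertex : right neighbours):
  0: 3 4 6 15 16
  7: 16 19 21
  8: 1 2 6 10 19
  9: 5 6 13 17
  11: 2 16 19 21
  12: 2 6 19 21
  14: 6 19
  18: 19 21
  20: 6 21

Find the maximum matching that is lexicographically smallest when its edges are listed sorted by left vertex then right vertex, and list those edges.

Lex-smallest maximum matching: {(0,3), (7,16), (8,1), (9,5), (11,2), (12,6), (14,19), (18,21)}

|M| = 8 (so the lex-smallest maximum matching has 8 edges)
process left vertices in ascending order; for each, take the smallest-labelled available neighbour that still permits 8 edges overall, or leave it unmatched if none does
lex-smallest matching: {0-3, 7-16, 8-1, 9-5, 11-2, 12-6, 14-19, 18-21}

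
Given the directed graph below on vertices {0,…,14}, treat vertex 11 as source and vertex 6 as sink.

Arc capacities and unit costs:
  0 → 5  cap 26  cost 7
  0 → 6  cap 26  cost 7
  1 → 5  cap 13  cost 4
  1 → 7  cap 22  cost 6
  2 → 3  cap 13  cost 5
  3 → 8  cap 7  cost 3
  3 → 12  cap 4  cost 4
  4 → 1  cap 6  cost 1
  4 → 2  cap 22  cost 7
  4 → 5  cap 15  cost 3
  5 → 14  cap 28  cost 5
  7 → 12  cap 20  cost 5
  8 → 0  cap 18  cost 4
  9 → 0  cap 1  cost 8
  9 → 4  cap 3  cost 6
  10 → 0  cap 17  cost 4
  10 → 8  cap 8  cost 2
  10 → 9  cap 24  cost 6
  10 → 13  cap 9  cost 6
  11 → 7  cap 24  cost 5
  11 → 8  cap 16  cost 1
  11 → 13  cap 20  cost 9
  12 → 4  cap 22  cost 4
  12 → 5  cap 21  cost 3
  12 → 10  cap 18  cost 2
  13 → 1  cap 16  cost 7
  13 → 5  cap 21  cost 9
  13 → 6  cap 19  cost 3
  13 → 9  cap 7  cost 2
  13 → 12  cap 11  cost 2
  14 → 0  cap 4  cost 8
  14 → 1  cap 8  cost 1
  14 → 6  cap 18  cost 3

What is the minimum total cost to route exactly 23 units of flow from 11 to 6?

Minimum cost for 23 units: 276

shortest-cost path #1: 11→13→6 push 19 @ unit cost 12 (adds 228)
shortest-cost path #2: 11→8→0→6 push 4 @ unit cost 12 (adds 48)
total cost = 276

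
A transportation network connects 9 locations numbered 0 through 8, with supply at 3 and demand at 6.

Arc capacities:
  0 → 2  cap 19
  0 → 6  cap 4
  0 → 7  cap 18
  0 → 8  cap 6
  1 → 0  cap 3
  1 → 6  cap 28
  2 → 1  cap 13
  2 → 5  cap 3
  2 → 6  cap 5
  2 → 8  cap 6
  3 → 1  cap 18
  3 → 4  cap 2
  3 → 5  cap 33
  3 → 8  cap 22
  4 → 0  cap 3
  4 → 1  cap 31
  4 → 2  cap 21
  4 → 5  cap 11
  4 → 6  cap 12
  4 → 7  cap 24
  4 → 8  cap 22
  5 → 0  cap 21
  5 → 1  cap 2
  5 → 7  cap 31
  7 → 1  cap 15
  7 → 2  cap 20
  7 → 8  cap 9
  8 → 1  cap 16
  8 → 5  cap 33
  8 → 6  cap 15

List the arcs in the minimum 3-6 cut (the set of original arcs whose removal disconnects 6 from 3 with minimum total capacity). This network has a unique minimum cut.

augment #1: 3→1→6 push 18
augment #2: 3→4→6 push 2
augment #3: 3→8→6 push 15
augment #4: 3→5→0→6 push 4
augment #5: 3→5→1→6 push 2
augment #6: 3→8→1→6 push 7
augment #7: 3→5→0→2→6 push 5
augment #8: 3→5→7→1→6 push 1
max flow = 54; residual-reachable set from 3 gives S-side
cut edges (S→T): {(0,6), (1,6), (2,6), (3,4), (8,6)} total cap 54

Min-cut arcs: {(0,6), (1,6), (2,6), (3,4), (8,6)} (total capacity 54)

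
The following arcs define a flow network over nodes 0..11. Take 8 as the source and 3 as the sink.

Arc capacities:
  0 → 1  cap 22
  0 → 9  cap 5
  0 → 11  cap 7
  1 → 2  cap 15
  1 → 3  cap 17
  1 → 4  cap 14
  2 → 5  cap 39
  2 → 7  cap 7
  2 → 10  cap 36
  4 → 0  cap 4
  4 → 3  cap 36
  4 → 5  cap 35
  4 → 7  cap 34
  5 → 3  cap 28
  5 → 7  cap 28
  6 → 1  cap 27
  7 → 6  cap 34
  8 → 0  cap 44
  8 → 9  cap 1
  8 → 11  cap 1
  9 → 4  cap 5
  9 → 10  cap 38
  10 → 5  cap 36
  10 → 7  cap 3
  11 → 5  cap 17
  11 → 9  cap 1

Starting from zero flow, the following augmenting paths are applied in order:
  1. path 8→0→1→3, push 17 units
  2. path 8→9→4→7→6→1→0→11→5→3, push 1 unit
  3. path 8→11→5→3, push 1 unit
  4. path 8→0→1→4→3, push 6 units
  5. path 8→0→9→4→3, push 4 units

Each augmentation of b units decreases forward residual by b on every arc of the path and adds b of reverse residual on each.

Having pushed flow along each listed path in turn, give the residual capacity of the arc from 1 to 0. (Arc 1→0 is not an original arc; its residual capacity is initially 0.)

after path 1 (8→0→1→3, push 17): res(1,0)=17
after path 2 (8→9→4→7→6→1→0→11→5→3, push 1): res(1,0)=16
after path 3 (8→11→5→3, push 1): res(1,0)=16
after path 4 (8→0→1→4→3, push 6): res(1,0)=22
after path 5 (8→0→9→4→3, push 4): res(1,0)=22

Residual capacity of (1,0): 22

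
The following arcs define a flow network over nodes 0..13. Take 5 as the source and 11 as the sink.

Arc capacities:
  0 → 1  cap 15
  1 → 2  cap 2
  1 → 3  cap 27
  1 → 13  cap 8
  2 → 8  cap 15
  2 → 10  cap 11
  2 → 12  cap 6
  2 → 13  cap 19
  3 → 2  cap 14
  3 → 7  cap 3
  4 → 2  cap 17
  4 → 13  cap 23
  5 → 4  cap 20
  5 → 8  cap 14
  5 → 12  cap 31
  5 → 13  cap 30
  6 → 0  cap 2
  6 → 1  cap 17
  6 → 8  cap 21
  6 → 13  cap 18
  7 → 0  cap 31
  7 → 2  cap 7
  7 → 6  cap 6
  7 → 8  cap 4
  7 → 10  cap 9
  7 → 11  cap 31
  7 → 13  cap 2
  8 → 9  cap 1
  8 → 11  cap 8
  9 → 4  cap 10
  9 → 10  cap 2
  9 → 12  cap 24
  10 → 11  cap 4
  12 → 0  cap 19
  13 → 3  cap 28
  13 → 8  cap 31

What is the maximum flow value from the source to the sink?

augment #1: 5→8→11 bottleneck 8, total now 8
augment #2: 5→4→2→10→11 bottleneck 4, total now 12
augment #3: 5→13→3→7→11 bottleneck 3, total now 15

Maximum flow value: 15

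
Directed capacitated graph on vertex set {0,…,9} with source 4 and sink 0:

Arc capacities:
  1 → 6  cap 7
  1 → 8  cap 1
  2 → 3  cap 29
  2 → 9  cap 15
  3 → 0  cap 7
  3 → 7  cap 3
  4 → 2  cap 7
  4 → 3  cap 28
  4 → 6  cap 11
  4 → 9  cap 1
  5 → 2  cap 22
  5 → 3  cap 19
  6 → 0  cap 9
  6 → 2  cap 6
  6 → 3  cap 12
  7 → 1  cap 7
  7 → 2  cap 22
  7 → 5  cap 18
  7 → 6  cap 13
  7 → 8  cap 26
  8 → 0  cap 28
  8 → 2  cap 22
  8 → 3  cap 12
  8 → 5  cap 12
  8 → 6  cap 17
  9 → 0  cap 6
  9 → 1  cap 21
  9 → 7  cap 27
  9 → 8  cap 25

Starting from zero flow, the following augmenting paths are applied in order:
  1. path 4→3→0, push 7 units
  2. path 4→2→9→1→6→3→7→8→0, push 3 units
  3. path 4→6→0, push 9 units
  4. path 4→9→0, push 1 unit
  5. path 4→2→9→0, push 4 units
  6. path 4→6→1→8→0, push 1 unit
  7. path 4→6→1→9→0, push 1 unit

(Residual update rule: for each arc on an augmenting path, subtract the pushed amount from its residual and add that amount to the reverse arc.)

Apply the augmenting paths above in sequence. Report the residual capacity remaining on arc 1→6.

after path 1 (4→3→0, push 7): res(1,6)=7
after path 2 (4→2→9→1→6→3→7→8→0, push 3): res(1,6)=4
after path 3 (4→6→0, push 9): res(1,6)=4
after path 4 (4→9→0, push 1): res(1,6)=4
after path 5 (4→2→9→0, push 4): res(1,6)=4
after path 6 (4→6→1→8→0, push 1): res(1,6)=5
after path 7 (4→6→1→9→0, push 1): res(1,6)=6

Residual capacity of (1,6): 6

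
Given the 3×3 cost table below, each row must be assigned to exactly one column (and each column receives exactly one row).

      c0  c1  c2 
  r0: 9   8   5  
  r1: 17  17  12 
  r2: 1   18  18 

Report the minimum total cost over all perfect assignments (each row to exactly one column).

Minimum assignment cost: 21

optimal assignment: row0→col1 (cost 8), row1→col2 (cost 12), row2→col0 (cost 1)
total = 8 + 12 + 1 = 21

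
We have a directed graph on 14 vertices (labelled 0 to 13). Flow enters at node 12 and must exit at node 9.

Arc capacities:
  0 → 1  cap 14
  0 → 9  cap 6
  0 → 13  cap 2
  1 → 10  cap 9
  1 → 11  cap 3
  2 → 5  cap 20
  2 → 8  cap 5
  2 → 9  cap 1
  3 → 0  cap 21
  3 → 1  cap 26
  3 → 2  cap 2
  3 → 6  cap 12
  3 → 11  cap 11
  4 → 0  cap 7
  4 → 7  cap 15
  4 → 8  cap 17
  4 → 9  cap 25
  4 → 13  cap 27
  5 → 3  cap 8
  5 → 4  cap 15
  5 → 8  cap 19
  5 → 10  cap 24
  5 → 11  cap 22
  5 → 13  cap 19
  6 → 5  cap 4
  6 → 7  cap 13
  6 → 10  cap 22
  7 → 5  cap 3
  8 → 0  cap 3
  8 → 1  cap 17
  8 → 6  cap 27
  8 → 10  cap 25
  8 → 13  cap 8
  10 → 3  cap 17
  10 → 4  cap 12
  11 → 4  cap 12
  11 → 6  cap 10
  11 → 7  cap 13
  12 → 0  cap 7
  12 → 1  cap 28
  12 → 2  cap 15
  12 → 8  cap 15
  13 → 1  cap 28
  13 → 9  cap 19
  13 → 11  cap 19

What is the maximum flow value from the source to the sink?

augment #1: 12→0→9 bottleneck 6, total now 6
augment #2: 12→2→9 bottleneck 1, total now 7
augment #3: 12→0→13→9 bottleneck 1, total now 8
augment #4: 12→8→13→9 bottleneck 8, total now 16
augment #5: 12→1→10→4→9 bottleneck 9, total now 25
augment #6: 12→1→11→4→9 bottleneck 3, total now 28
augment #7: 12→2→5→4→9 bottleneck 13, total now 41
augment #8: 12→2→5→13→9 bottleneck 1, total now 42
augment #9: 12→8→0→13→9 bottleneck 1, total now 43
augment #10: 12→8→6→5→13→9 bottleneck 4, total now 47
augment #11: 12→8→10→4→13→9 bottleneck 2, total now 49

Maximum flow value: 49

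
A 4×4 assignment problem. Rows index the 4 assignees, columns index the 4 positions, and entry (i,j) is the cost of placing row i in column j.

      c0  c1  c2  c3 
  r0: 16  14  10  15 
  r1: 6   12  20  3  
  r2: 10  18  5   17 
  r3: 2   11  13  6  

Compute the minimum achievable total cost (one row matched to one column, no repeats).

Minimum assignment cost: 24

optimal assignment: row0→col1 (cost 14), row1→col3 (cost 3), row2→col2 (cost 5), row3→col0 (cost 2)
total = 14 + 3 + 5 + 2 = 24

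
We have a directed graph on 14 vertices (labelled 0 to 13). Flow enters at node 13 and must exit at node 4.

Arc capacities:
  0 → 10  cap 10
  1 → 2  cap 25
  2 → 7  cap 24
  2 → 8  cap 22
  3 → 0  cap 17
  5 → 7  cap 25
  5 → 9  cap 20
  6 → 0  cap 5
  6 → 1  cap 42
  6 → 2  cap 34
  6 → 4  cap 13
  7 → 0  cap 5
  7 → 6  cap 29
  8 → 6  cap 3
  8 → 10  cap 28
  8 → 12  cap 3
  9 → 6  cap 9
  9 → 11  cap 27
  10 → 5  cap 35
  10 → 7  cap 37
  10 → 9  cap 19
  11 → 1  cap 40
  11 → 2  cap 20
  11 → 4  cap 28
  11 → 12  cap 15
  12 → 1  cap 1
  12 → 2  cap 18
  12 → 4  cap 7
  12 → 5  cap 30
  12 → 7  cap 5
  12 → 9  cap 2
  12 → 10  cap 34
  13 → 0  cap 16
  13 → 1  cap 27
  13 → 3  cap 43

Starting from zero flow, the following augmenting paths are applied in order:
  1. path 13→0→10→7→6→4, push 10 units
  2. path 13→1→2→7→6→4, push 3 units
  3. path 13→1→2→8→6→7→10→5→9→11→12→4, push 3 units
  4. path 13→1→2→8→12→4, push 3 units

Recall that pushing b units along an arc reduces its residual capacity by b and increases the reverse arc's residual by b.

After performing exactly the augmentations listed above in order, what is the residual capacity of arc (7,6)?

after path 1 (13→0→10→7→6→4, push 10): res(7,6)=19
after path 2 (13→1→2→7→6→4, push 3): res(7,6)=16
after path 3 (13→1→2→8→6→7→10→5→9→11→12→4, push 3): res(7,6)=19
after path 4 (13→1→2→8→12→4, push 3): res(7,6)=19

Residual capacity of (7,6): 19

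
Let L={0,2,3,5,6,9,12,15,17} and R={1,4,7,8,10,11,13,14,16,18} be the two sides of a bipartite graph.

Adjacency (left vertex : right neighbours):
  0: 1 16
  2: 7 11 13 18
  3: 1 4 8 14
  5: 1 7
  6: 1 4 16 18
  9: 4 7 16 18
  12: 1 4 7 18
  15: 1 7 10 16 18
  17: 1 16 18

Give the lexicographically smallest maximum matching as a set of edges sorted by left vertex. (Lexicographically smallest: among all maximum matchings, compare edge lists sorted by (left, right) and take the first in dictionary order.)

|M| = 8 (so the lex-smallest maximum matching has 8 edges)
process left vertices in ascending order; for each, take the smallest-labelled available neighbour that still permits 8 edges overall, or leave it unmatched if none does
lex-smallest matching: {0-1, 2-11, 3-8, 5-7, 6-4, 9-16, 12-18, 15-10}

Lex-smallest maximum matching: {(0,1), (2,11), (3,8), (5,7), (6,4), (9,16), (12,18), (15,10)}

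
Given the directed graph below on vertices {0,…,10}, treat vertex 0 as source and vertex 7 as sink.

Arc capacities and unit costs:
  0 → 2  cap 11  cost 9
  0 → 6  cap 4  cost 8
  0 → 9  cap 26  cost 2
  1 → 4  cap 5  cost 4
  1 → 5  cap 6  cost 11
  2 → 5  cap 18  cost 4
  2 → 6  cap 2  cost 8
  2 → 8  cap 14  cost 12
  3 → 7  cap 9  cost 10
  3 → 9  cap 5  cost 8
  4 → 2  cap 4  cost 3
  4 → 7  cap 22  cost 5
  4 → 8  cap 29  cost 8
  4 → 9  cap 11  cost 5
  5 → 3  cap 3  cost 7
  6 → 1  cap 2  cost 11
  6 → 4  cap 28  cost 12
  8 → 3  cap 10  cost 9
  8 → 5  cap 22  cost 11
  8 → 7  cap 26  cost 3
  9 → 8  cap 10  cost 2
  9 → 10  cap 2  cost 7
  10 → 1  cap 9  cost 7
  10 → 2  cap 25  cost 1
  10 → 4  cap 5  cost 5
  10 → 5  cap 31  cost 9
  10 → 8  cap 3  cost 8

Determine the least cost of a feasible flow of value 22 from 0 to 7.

shortest-cost path #1: 0→9→8→7 push 10 @ unit cost 7 (adds 70)
shortest-cost path #2: 0→9→10→4→7 push 2 @ unit cost 19 (adds 38)
shortest-cost path #3: 0→2→8→7 push 10 @ unit cost 24 (adds 240)
total cost = 348

Minimum cost for 22 units: 348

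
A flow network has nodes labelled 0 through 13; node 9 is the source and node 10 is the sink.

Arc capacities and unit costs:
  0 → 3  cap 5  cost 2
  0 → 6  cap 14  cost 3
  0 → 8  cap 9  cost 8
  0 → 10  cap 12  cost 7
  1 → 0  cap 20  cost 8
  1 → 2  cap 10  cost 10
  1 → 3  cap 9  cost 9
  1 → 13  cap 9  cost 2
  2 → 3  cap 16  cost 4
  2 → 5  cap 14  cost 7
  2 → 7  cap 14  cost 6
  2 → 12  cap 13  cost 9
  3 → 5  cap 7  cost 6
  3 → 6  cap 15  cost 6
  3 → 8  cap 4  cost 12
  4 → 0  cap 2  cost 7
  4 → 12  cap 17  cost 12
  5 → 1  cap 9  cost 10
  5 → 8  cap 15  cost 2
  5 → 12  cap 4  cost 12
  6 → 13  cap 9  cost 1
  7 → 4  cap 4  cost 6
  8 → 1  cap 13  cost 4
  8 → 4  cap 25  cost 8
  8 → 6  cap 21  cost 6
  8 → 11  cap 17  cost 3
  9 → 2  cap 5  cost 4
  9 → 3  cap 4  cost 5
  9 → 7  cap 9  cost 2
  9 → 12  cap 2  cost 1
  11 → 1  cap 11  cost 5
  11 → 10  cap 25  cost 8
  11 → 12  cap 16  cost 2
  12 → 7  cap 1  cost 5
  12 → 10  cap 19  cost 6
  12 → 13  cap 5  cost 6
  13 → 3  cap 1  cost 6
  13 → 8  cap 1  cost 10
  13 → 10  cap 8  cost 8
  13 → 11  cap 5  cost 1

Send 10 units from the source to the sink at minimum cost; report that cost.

Minimum cost for 10 units: 169

shortest-cost path #1: 9→12→10 push 2 @ unit cost 7 (adds 14)
shortest-cost path #2: 9→2→12→10 push 5 @ unit cost 19 (adds 95)
shortest-cost path #3: 9→3→6→13→10 push 3 @ unit cost 20 (adds 60)
total cost = 169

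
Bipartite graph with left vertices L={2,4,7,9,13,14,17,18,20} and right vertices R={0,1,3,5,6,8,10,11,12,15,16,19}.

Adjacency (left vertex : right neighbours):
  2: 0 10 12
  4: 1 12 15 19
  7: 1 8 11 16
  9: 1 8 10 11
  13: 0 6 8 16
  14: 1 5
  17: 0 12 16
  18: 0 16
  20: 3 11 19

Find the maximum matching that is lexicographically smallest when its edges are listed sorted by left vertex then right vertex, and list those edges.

Lex-smallest maximum matching: {(2,0), (4,1), (7,8), (9,10), (13,6), (14,5), (17,12), (18,16), (20,3)}

|M| = 9 (so the lex-smallest maximum matching has 9 edges)
process left vertices in ascending order; for each, take the smallest-labelled available neighbour that still permits 9 edges overall, or leave it unmatched if none does
lex-smallest matching: {2-0, 4-1, 7-8, 9-10, 13-6, 14-5, 17-12, 18-16, 20-3}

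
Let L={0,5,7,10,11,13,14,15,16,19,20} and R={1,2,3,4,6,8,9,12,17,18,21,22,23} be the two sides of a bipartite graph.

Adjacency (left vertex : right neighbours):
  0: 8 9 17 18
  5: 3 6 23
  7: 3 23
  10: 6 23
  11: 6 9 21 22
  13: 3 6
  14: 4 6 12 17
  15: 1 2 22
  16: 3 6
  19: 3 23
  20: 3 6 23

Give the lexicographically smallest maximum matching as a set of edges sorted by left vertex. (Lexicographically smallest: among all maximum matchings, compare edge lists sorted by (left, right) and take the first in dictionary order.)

Lex-smallest maximum matching: {(0,8), (5,3), (7,23), (10,6), (11,9), (14,4), (15,1)}

|M| = 7 (so the lex-smallest maximum matching has 7 edges)
process left vertices in ascending order; for each, take the smallest-labelled available neighbour that still permits 7 edges overall, or leave it unmatched if none does
lex-smallest matching: {0-8, 5-3, 7-23, 10-6, 11-9, 14-4, 15-1}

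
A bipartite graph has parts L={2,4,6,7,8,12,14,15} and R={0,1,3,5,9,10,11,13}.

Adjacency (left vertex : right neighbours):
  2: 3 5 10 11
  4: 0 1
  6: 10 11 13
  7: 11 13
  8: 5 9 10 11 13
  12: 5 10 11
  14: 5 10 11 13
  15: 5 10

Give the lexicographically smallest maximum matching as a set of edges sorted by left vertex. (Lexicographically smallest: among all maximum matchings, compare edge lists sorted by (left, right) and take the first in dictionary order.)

Lex-smallest maximum matching: {(2,3), (4,0), (6,10), (7,11), (8,9), (12,5), (14,13)}

|M| = 7 (so the lex-smallest maximum matching has 7 edges)
process left vertices in ascending order; for each, take the smallest-labelled available neighbour that still permits 7 edges overall, or leave it unmatched if none does
lex-smallest matching: {2-3, 4-0, 6-10, 7-11, 8-9, 12-5, 14-13}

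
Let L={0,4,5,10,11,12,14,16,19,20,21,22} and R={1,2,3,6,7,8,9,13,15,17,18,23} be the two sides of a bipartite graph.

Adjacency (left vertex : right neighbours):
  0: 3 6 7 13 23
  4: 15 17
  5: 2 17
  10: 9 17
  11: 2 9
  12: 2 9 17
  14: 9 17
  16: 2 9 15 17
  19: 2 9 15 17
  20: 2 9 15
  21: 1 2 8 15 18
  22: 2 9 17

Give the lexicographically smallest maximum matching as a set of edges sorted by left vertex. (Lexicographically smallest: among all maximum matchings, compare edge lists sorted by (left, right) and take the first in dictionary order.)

Lex-smallest maximum matching: {(0,3), (4,15), (5,2), (10,9), (12,17), (21,1)}

|M| = 6 (so the lex-smallest maximum matching has 6 edges)
process left vertices in ascending order; for each, take the smallest-labelled available neighbour that still permits 6 edges overall, or leave it unmatched if none does
lex-smallest matching: {0-3, 4-15, 5-2, 10-9, 12-17, 21-1}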